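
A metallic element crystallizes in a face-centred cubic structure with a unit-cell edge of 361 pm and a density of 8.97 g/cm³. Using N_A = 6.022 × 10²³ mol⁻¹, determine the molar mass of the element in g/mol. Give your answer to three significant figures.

An FCC cell has Z = 4 atoms; a = 3.610 × 10^-8 cm.
M = ρ·N_A·a³/Z = 8.97 × 6.022 × 10²³ × 4.705 × 10^-23 / 4 = 63.5 g/mol.

63.5 g/mol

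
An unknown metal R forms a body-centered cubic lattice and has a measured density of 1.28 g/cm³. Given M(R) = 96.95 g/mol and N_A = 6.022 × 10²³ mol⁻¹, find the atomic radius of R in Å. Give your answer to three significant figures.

2.73 Å

For a BCC cell (Z = 2), a³ = Z·M/(N_A·ρ) = 2 × 96.95 / (6.022 × 10²³ × 1.280) = 2.516 × 10^-22 cm³, so a = 6.313 × 10^-8 cm = 6.313 Å.
Atoms touch along the body diagonal, so √3·a = 4r, so r = 0.4330 × a = 2.73 Å.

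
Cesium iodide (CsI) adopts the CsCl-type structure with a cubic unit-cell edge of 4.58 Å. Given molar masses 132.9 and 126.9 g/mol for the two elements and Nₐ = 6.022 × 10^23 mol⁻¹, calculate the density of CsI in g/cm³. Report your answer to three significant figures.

4.49 g/cm³

The CsCl-type structure contains Z = 1 formula unit per cell; M(CsI) = 132.9 + 126.9 = 259.8 g/mol.
a³ = (4.580 × 10^-8 cm)³ = 9.607 × 10^-23 cm³.
ρ = 1 × 259.8 / (6.022 × 10²³ × 9.607 × 10^-23) = 4.491 g/cm³.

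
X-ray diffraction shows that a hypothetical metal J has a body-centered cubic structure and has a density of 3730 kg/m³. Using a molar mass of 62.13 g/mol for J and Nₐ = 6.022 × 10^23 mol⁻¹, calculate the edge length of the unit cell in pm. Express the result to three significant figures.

381 pm

With Z = 2 atoms per BCC cell, a³ = Z·M/(N_A·ρ) = 2 × 62.13 / (6.022 × 10²³ × 3.730 g/cm³) = 5.532 × 10^-23 cm³.
a = (5.532 × 10^-23)^(1/3) = 3.810 × 10^-8 cm = 381 pm.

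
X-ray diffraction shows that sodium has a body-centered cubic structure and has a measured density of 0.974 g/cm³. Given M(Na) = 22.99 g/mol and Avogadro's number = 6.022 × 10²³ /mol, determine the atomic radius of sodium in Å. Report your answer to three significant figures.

1.85 Å

For a BCC cell (Z = 2), a³ = Z·M/(N_A·ρ) = 2 × 22.99 / (6.022 × 10²³ × 0.9740) = 7.839 × 10^-23 cm³, so a = 4.280 × 10^-8 cm = 4.280 Å.
Atoms touch along the body diagonal, so √3·a = 4r, so r = 0.4330 × a = 1.85 Å.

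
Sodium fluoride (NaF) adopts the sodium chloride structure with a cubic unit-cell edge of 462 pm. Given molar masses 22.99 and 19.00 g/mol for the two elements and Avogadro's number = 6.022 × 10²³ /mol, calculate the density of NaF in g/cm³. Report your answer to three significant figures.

The sodium chloride structure contains Z = 4 formula units per cell; M(NaF) = 22.99 + 19.00 = 41.99 g/mol.
a³ = (4.620 × 10^-8 cm)³ = 9.861 × 10^-23 cm³.
ρ = 4 × 41.99 / (6.022 × 10²³ × 9.861 × 10^-23) = 2.828 g/cm³.

2.83 g/cm³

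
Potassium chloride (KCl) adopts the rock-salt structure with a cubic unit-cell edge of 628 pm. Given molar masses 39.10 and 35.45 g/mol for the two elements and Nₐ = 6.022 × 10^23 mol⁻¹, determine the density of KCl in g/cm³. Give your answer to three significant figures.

The rock-salt structure contains Z = 4 formula units per cell; M(KCl) = 39.10 + 35.45 = 74.55 g/mol.
a³ = (6.280 × 10^-8 cm)³ = 2.477 × 10^-22 cm³.
ρ = 4 × 74.55 / (6.022 × 10²³ × 2.477 × 10^-22) = 1.999 g/cm³.

2.00 g/cm³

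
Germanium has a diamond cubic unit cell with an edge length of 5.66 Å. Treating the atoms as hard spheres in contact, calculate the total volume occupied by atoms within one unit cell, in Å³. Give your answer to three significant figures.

61.7 Å³

In a diamond cubic lattice nearest neighbors lie along the body diagonal with √3·a = 8r, so r = 0.2165a = 1.225 Å.
V_atoms = Z × (4/3)πr³ = 8 × (4/3)π × (1.225)³ = 61.7 Å³.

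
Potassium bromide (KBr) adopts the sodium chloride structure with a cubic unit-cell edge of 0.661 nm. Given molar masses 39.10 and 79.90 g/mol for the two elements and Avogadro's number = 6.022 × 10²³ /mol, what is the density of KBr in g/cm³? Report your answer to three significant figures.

The sodium chloride structure contains Z = 4 formula units per cell; M(KBr) = 39.10 + 79.90 = 119.0 g/mol.
a³ = (6.610 × 10^-8 cm)³ = 2.888 × 10^-22 cm³.
ρ = 4 × 119.0 / (6.022 × 10²³ × 2.888 × 10^-22) = 2.737 g/cm³.

2.74 g/cm³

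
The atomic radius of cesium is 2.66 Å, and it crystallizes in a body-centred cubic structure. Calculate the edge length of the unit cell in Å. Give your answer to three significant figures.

6.14 Å

In a BCC lattice, atoms touch along the body diagonal, so √3·a = 4r.
a = 4r/√3 = 4 × 2.66 / 1.7321 = 6.14 Å.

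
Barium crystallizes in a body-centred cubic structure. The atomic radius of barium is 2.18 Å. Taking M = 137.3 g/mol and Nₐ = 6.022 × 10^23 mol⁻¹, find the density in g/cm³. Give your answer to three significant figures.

In a BCC lattice, atoms touch along the body diagonal, so √3·a = 4r, giving a = 5.034 Å = 5.034 × 10^-8 cm.
With Z = 2, ρ = Z·M/(N_A·a³) = 2 × 137.3 / (6.022 × 10²³ × 1.276 × 10^-22) = 3.573 g/cm³.

3.57 g/cm³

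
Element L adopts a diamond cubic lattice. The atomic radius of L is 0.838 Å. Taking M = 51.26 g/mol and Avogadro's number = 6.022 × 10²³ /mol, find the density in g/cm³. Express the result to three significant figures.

11.7 g/cm³

In a diamond cubic lattice, nearest neighbors lie along the body diagonal with √3·a = 8r, giving a = 3.871 Å = 3.871 × 10^-8 cm.
With Z = 8, ρ = Z·M/(N_A·a³) = 8 × 51.26 / (6.022 × 10²³ × 5.799 × 10^-23) = 11.74 g/cm³.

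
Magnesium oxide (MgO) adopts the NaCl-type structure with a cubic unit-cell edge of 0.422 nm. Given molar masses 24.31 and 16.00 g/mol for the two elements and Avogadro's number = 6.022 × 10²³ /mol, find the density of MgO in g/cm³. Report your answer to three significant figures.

3.56 g/cm³

The NaCl-type structure contains Z = 4 formula units per cell; M(MgO) = 24.31 + 16.00 = 40.31 g/mol.
a³ = (4.220 × 10^-8 cm)³ = 7.515 × 10^-23 cm³.
ρ = 4 × 40.31 / (6.022 × 10²³ × 7.515 × 10^-23) = 3.563 g/cm³.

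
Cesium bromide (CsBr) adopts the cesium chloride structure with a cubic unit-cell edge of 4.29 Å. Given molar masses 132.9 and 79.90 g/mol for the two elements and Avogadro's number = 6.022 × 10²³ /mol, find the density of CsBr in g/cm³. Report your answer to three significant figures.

4.48 g/cm³

The cesium chloride structure contains Z = 1 formula unit per cell; M(CsBr) = 132.9 + 79.90 = 212.8 g/mol.
a³ = (4.290 × 10^-8 cm)³ = 7.895 × 10^-23 cm³.
ρ = 1 × 212.8 / (6.022 × 10²³ × 7.895 × 10^-23) = 4.476 g/cm³.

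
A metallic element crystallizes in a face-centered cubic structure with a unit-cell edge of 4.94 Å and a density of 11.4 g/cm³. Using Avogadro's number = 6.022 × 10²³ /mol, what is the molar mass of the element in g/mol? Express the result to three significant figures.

An FCC cell has Z = 4 atoms; a = 4.940 × 10^-8 cm.
M = ρ·N_A·a³/Z = 11.4 × 6.022 × 10²³ × 1.206 × 10^-22 / 4 = 207 g/mol.

207 g/mol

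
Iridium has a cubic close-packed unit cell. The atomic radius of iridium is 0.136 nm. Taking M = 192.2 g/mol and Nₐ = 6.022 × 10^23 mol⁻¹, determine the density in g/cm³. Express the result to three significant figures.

In an FCC lattice, atoms touch along the face diagonal, so √2·a = 4r, giving a = 0.3847 nm = 3.847 × 10^-8 cm.
With Z = 4, ρ = Z·M/(N_A·a³) = 4 × 192.2 / (6.022 × 10²³ × 5.692 × 10^-23) = 22.43 g/cm³.

22.4 g/cm³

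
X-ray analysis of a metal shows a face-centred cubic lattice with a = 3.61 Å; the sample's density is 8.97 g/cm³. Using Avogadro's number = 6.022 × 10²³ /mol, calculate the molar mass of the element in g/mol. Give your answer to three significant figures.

63.5 g/mol

An FCC cell has Z = 4 atoms; a = 3.610 × 10^-8 cm.
M = ρ·N_A·a³/Z = 8.97 × 6.022 × 10²³ × 4.705 × 10^-23 / 4 = 63.5 g/mol.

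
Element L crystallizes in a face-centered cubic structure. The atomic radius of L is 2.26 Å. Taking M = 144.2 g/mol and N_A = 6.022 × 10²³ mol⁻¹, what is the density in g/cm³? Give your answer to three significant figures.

3.67 g/cm³

In an FCC lattice, atoms touch along the face diagonal, so √2·a = 4r, giving a = 6.392 Å = 6.392 × 10^-8 cm.
With Z = 4, ρ = Z·M/(N_A·a³) = 4 × 144.2 / (6.022 × 10²³ × 2.612 × 10^-22) = 3.667 g/cm³.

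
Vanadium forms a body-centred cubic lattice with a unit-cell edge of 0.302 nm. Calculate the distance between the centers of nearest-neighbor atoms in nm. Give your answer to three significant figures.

In a BCC structure, atoms touch along the body diagonal, so √3·a = 4r; the nearest-neighbor distance equals 2r = 0.8660·a.
d = 0.8660 × 0.302 = 0.262 nm.

0.262 nm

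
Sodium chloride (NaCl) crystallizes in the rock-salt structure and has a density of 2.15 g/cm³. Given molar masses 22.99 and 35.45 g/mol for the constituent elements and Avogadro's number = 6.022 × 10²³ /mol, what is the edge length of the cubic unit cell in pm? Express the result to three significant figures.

M(NaCl) = 58.44 g/mol; Z = 4 formula units per cell.
a³ = Z·M/(N_A·ρ) = 4 × 58.44 / (6.022 × 10²³ × 2.15) = 1.805 × 10^-22 cm³, so a = 5.652 × 10^-8 cm = 565 pm.

565 pm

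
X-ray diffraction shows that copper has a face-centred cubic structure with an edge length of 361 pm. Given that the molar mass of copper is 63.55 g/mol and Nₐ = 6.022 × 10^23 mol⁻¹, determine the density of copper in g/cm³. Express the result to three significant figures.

8.97 g/cm³

An FCC unit cell contains Z = 4 atoms.
Cell volume: a³ = (361 pm)³ = (3.610 × 10^-8 cm)³ = 4.705 × 10^-23 cm³.
ρ = Z·M/(N_A·a³) = 4 × 63.55 / (6.022 × 10²³ × 4.705 × 10^-23) = 8.972 g/cm³.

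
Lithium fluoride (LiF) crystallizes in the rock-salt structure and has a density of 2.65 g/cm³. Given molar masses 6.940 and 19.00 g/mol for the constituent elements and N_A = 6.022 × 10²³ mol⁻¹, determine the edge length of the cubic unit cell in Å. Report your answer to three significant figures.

4.02 Å

M(LiF) = 25.94 g/mol; Z = 4 formula units per cell.
a³ = Z·M/(N_A·ρ) = 4 × 25.94 / (6.022 × 10²³ × 2.65) = 6.502 × 10^-23 cm³, so a = 4.021 × 10^-8 cm = 4.02 Å.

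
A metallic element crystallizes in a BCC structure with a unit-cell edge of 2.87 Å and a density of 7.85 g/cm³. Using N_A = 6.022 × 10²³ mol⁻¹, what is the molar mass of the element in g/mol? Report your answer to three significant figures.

55.9 g/mol

A BCC cell has Z = 2 atoms; a = 2.870 × 10^-8 cm.
M = ρ·N_A·a³/Z = 7.85 × 6.022 × 10²³ × 2.364 × 10^-23 / 2 = 55.9 g/mol.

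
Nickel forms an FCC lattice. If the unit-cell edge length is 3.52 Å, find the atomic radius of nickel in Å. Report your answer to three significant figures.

1.24 Å

In an FCC lattice, atoms touch along the face diagonal, so √2·a = 4r.
r = √2·a/4 = 1.4142 × 3.52 / 4 = 1.24 Å.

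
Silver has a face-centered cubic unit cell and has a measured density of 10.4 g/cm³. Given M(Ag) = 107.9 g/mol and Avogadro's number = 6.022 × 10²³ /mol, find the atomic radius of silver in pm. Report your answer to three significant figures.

For an FCC cell (Z = 4), a³ = Z·M/(N_A·ρ) = 4 × 107.9 / (6.022 × 10²³ × 10.40) = 6.891 × 10^-23 cm³, so a = 4.100 × 10^-8 cm = 410.0 pm.
Atoms touch along the face diagonal, so √2·a = 4r, so r = 0.3536 × a = 145 pm.

145 pm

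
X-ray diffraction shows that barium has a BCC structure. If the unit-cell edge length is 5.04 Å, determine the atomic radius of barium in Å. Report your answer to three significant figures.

2.18 Å

In a BCC lattice, atoms touch along the body diagonal, so √3·a = 4r.
r = √3·a/4 = 1.7321 × 5.04 / 4 = 2.18 Å.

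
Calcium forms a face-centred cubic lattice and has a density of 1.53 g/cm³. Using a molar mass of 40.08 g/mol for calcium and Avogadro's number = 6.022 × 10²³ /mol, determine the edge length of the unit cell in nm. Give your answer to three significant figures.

With Z = 4 atoms per FCC cell, a³ = Z·M/(N_A·ρ) = 4 × 40.08 / (6.022 × 10²³ × 1.530 g/cm³) = 1.740 × 10^-22 cm³.
a = (1.740 × 10^-22)^(1/3) = 5.583 × 10^-8 cm = 0.558 nm.

0.558 nm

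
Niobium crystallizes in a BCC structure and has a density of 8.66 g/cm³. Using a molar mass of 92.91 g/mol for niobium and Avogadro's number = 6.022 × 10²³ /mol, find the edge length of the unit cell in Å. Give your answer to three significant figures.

3.29 Å

With Z = 2 atoms per BCC cell, a³ = Z·M/(N_A·ρ) = 2 × 92.91 / (6.022 × 10²³ × 8.660 g/cm³) = 3.563 × 10^-23 cm³.
a = (3.563 × 10^-23)^(1/3) = 3.291 × 10^-8 cm = 3.29 Å.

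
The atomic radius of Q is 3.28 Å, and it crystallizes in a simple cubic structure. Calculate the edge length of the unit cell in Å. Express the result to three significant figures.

In a simple cubic lattice, atoms touch along the cell edge, so a = 2r.
a = 2r = 2 × 3.28 = 6.56 Å.

6.56 Å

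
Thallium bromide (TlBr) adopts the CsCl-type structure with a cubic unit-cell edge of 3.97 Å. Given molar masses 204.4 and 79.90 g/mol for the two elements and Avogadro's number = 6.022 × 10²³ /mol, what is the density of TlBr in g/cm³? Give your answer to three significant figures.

The CsCl-type structure contains Z = 1 formula unit per cell; M(TlBr) = 204.4 + 79.90 = 284.3 g/mol.
a³ = (3.970 × 10^-8 cm)³ = 6.257 × 10^-23 cm³.
ρ = 1 × 284.3 / (6.022 × 10²³ × 6.257 × 10^-23) = 7.545 g/cm³.

7.55 g/cm³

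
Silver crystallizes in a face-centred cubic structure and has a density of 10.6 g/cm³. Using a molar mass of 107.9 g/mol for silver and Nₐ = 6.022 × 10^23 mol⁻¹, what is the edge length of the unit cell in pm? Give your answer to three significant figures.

407 pm

With Z = 4 atoms per FCC cell, a³ = Z·M/(N_A·ρ) = 4 × 107.9 / (6.022 × 10²³ × 10.60 g/cm³) = 6.761 × 10^-23 cm³.
a = (6.761 × 10^-23)^(1/3) = 4.074 × 10^-8 cm = 407 pm.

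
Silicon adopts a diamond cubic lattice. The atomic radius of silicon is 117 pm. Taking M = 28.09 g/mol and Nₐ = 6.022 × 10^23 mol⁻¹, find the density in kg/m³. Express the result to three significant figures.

In a diamond cubic lattice, nearest neighbors lie along the body diagonal with √3·a = 8r, giving a = 540.4 pm = 5.404 × 10^-8 cm.
With Z = 8, ρ = Z·M/(N_A·a³) = 8 × 28.09 / (6.022 × 10²³ × 1.578 × 10^-22) = 2.365 g/cm³ = 2360 kg/m³.

2360 kg/m³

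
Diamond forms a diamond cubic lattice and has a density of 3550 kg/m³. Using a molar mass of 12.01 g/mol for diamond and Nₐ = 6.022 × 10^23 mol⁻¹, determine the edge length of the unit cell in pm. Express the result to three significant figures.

With Z = 8 atoms per diamond cubic cell, a³ = Z·M/(N_A·ρ) = 8 × 12.01 / (6.022 × 10²³ × 3.550 g/cm³) = 4.494 × 10^-23 cm³.
a = (4.494 × 10^-23)^(1/3) = 3.555 × 10^-8 cm = 356 pm.

356 pm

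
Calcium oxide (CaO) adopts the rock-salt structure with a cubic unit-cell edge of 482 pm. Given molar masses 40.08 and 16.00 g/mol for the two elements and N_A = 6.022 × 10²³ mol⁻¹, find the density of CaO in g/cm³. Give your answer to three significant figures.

The rock-salt structure contains Z = 4 formula units per cell; M(CaO) = 40.08 + 16.00 = 56.08 g/mol.
a³ = (4.820 × 10^-8 cm)³ = 1.120 × 10^-22 cm³.
ρ = 4 × 56.08 / (6.022 × 10²³ × 1.120 × 10^-22) = 3.326 g/cm³.

3.33 g/cm³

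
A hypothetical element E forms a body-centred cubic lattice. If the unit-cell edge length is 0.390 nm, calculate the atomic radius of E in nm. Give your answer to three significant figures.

0.169 nm

In a BCC lattice, atoms touch along the body diagonal, so √3·a = 4r.
r = √3·a/4 = 1.7321 × 0.390 / 4 = 0.169 nm.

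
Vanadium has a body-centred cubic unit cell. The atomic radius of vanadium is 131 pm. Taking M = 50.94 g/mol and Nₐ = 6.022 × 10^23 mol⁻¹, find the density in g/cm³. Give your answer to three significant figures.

In a BCC lattice, atoms touch along the body diagonal, so √3·a = 4r, giving a = 302.5 pm = 3.025 × 10^-8 cm.
With Z = 2, ρ = Z·M/(N_A·a³) = 2 × 50.94 / (6.022 × 10²³ × 2.769 × 10^-23) = 6.110 g/cm³.

6.11 g/cm³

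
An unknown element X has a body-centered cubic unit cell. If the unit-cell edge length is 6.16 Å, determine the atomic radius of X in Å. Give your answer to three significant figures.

In a BCC lattice, atoms touch along the body diagonal, so √3·a = 4r.
r = √3·a/4 = 1.7321 × 6.16 / 4 = 2.67 Å.

2.67 Å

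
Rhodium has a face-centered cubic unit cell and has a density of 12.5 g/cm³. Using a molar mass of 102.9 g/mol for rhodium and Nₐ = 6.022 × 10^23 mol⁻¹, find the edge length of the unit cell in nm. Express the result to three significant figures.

With Z = 4 atoms per FCC cell, a³ = Z·M/(N_A·ρ) = 4 × 102.9 / (6.022 × 10²³ × 12.50 g/cm³) = 5.468 × 10^-23 cm³.
a = (5.468 × 10^-23)^(1/3) = 3.796 × 10^-8 cm = 0.380 nm.

0.380 nm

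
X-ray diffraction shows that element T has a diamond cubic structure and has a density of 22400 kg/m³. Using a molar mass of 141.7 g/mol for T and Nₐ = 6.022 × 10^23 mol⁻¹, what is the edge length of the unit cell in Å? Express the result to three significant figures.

With Z = 8 atoms per diamond cubic cell, a³ = Z·M/(N_A·ρ) = 8 × 141.7 / (6.022 × 10²³ × 22.40 g/cm³) = 8.404 × 10^-23 cm³.
a = (8.404 × 10^-23)^(1/3) = 4.380 × 10^-8 cm = 4.38 Å.

4.38 Å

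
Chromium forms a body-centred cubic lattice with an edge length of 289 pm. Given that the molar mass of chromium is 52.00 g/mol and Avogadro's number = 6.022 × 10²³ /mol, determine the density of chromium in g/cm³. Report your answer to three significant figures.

A BCC unit cell contains Z = 2 atoms.
Cell volume: a³ = (289 pm)³ = (2.890 × 10^-8 cm)³ = 2.414 × 10^-23 cm³.
ρ = Z·M/(N_A·a³) = 2 × 52.00 / (6.022 × 10²³ × 2.414 × 10^-23) = 7.155 g/cm³.

7.15 g/cm³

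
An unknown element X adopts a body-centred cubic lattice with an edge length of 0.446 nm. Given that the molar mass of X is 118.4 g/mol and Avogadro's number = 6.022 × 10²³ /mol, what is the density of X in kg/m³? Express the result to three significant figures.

A BCC unit cell contains Z = 2 atoms.
Cell volume: a³ = (0.446 nm)³ = (4.460 × 10^-8 cm)³ = 8.872 × 10^-23 cm³.
ρ = Z·M/(N_A·a³) = 2 × 118.4 / (6.022 × 10²³ × 8.872 × 10^-23) = 4.432 g/cm³ = 4430 kg/m³.

4430 kg/m³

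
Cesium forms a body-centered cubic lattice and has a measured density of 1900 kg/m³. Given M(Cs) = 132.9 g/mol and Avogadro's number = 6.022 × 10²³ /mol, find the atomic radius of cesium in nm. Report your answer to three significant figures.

0.266 nm

For a BCC cell (Z = 2), a³ = Z·M/(N_A·ρ) = 2 × 132.9 / (6.022 × 10²³ × 1.900) = 2.323 × 10^-22 cm³, so a = 6.147 × 10^-8 cm = 0.6147 nm.
Atoms touch along the body diagonal, so √3·a = 4r, so r = 0.4330 × a = 0.266 nm.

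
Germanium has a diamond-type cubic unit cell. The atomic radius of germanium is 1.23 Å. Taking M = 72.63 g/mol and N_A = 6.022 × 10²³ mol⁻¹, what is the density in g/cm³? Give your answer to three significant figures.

5.26 g/cm³

In a diamond cubic lattice, nearest neighbors lie along the body diagonal with √3·a = 8r, giving a = 5.681 Å = 5.681 × 10^-8 cm.
With Z = 8, ρ = Z·M/(N_A·a³) = 8 × 72.63 / (6.022 × 10²³ × 1.834 × 10^-22) = 5.262 g/cm³.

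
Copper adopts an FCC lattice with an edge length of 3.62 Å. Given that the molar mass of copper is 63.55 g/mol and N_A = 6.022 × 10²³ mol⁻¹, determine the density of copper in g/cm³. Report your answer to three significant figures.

An FCC unit cell contains Z = 4 atoms.
Cell volume: a³ = (3.62 Å)³ = (3.620 × 10^-8 cm)³ = 4.744 × 10^-23 cm³.
ρ = Z·M/(N_A·a³) = 4 × 63.55 / (6.022 × 10²³ × 4.744 × 10^-23) = 8.898 g/cm³.

8.90 g/cm³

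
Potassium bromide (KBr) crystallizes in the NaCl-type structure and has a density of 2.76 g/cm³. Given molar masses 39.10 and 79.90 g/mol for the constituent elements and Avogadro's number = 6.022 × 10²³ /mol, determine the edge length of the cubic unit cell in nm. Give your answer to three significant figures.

0.659 nm

M(KBr) = 119.0 g/mol; Z = 4 formula units per cell.
a³ = Z·M/(N_A·ρ) = 4 × 119.0 / (6.022 × 10²³ × 2.76) = 2.864 × 10^-22 cm³, so a = 6.592 × 10^-8 cm = 0.659 nm.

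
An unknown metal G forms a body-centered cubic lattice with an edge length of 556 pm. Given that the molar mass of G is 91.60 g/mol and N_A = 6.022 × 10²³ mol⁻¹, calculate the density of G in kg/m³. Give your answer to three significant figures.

1770 kg/m³

A BCC unit cell contains Z = 2 atoms.
Cell volume: a³ = (556 pm)³ = (5.560 × 10^-8 cm)³ = 1.719 × 10^-22 cm³.
ρ = Z·M/(N_A·a³) = 2 × 91.60 / (6.022 × 10²³ × 1.719 × 10^-22) = 1.770 g/cm³ = 1770 kg/m³.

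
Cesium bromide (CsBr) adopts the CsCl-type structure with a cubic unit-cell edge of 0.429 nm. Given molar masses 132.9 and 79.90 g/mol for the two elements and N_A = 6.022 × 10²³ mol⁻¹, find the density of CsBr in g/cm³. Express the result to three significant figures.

The CsCl-type structure contains Z = 1 formula unit per cell; M(CsBr) = 132.9 + 79.90 = 212.8 g/mol.
a³ = (4.290 × 10^-8 cm)³ = 7.895 × 10^-23 cm³.
ρ = 1 × 212.8 / (6.022 × 10²³ × 7.895 × 10^-23) = 4.476 g/cm³.

4.48 g/cm³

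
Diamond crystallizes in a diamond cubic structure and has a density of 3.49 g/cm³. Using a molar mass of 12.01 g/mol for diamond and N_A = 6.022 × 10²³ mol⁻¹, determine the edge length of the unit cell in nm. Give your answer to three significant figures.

With Z = 8 atoms per diamond cubic cell, a³ = Z·M/(N_A·ρ) = 8 × 12.01 / (6.022 × 10²³ × 3.490 g/cm³) = 4.572 × 10^-23 cm³.
a = (4.572 × 10^-23)^(1/3) = 3.576 × 10^-8 cm = 0.358 nm.

0.358 nm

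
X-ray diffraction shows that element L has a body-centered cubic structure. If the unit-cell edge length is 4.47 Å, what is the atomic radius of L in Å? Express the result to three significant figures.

1.94 Å

In a BCC lattice, atoms touch along the body diagonal, so √3·a = 4r.
r = √3·a/4 = 1.7321 × 4.47 / 4 = 1.94 Å.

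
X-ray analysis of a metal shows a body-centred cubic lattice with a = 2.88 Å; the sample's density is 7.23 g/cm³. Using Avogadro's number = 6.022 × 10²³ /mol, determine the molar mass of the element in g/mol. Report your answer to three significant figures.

A BCC cell has Z = 2 atoms; a = 2.880 × 10^-8 cm.
M = ρ·N_A·a³/Z = 7.23 × 6.022 × 10²³ × 2.389 × 10^-23 / 2 = 52.0 g/mol.

52.0 g/mol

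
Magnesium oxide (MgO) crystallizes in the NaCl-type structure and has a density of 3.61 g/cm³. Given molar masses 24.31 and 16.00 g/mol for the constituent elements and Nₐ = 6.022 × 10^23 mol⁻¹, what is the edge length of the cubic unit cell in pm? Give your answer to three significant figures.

M(MgO) = 40.31 g/mol; Z = 4 formula units per cell.
a³ = Z·M/(N_A·ρ) = 4 × 40.31 / (6.022 × 10²³ × 3.61) = 7.417 × 10^-23 cm³, so a = 4.202 × 10^-8 cm = 420 pm.

420 pm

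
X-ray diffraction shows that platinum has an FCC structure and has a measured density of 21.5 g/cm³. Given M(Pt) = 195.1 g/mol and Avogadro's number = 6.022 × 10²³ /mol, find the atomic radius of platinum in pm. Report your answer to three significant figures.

139 pm

For an FCC cell (Z = 4), a³ = Z·M/(N_A·ρ) = 4 × 195.1 / (6.022 × 10²³ × 21.50) = 6.028 × 10^-23 cm³, so a = 3.921 × 10^-8 cm = 392.1 pm.
Atoms touch along the face diagonal, so √2·a = 4r, so r = 0.3536 × a = 139 pm.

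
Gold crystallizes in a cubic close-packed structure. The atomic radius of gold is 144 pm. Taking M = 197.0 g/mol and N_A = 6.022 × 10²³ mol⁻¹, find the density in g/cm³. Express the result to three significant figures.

In an FCC lattice, atoms touch along the face diagonal, so √2·a = 4r, giving a = 407.3 pm = 4.073 × 10^-8 cm.
With Z = 4, ρ = Z·M/(N_A·a³) = 4 × 197.0 / (6.022 × 10²³ × 6.757 × 10^-23) = 19.37 g/cm³.

19.4 g/cm³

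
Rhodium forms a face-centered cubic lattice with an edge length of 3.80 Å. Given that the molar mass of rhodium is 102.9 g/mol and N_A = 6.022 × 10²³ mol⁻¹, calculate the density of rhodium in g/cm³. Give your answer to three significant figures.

An FCC unit cell contains Z = 4 atoms.
Cell volume: a³ = (3.80 Å)³ = (3.800 × 10^-8 cm)³ = 5.487 × 10^-23 cm³.
ρ = Z·M/(N_A·a³) = 4 × 102.9 / (6.022 × 10²³ × 5.487 × 10^-23) = 12.46 g/cm³.

12.5 g/cm³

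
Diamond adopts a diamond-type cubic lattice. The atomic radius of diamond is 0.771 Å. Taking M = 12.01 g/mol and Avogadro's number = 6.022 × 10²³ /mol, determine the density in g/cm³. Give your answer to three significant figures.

In a diamond cubic lattice, nearest neighbors lie along the body diagonal with √3·a = 8r, giving a = 3.561 Å = 3.561 × 10^-8 cm.
With Z = 8, ρ = Z·M/(N_A·a³) = 8 × 12.01 / (6.022 × 10²³ × 4.516 × 10^-23) = 3.533 g/cm³.

3.53 g/cm³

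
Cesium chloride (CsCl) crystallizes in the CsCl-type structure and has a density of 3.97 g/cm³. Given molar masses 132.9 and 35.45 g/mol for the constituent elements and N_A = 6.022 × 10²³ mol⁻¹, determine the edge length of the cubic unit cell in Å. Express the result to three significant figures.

4.13 Å

M(CsCl) = 168.35 g/mol; Z = 1 formula unit per cell.
a³ = Z·M/(N_A·ρ) = 1 × 168.35 / (6.022 × 10²³ × 3.97) = 7.042 × 10^-23 cm³, so a = 4.129 × 10^-8 cm = 4.13 Å.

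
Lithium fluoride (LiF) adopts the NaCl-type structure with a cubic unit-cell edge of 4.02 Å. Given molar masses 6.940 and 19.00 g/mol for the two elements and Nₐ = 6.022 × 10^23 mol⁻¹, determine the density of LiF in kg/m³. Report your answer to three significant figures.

2650 kg/m³

The NaCl-type structure contains Z = 4 formula units per cell; M(LiF) = 6.940 + 19.00 = 25.94 g/mol.
a³ = (4.020 × 10^-8 cm)³ = 6.496 × 10^-23 cm³.
ρ = 4 × 25.94 / (6.022 × 10²³ × 6.496 × 10^-23) = 2.652 g/cm³ = 2650 kg/m³.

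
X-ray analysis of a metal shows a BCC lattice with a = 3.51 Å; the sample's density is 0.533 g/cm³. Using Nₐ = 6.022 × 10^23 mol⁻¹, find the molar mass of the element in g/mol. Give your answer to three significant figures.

A BCC cell has Z = 2 atoms; a = 3.510 × 10^-8 cm.
M = ρ·N_A·a³/Z = 0.533 × 6.022 × 10²³ × 4.324 × 10^-23 / 2 = 6.94 g/mol.

6.94 g/mol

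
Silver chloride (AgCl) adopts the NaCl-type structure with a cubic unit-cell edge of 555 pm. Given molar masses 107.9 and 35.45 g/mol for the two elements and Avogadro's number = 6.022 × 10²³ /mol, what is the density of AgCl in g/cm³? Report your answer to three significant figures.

The NaCl-type structure contains Z = 4 formula units per cell; M(AgCl) = 107.9 + 35.45 = 143.35 g/mol.
a³ = (5.550 × 10^-8 cm)³ = 1.710 × 10^-22 cm³.
ρ = 4 × 143.35 / (6.022 × 10²³ × 1.710 × 10^-22) = 5.570 g/cm³.

5.57 g/cm³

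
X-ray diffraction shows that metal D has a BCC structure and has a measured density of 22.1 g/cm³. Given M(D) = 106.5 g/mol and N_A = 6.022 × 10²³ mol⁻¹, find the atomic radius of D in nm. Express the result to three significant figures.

0.109 nm

For a BCC cell (Z = 2), a³ = Z·M/(N_A·ρ) = 2 × 106.5 / (6.022 × 10²³ × 22.10) = 1.600 × 10^-23 cm³, so a = 2.520 × 10^-8 cm = 0.2520 nm.
Atoms touch along the body diagonal, so √3·a = 4r, so r = 0.4330 × a = 0.109 nm.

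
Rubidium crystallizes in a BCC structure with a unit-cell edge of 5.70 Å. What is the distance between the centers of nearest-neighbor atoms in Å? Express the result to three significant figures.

4.94 Å

In a BCC structure, atoms touch along the body diagonal, so √3·a = 4r; the nearest-neighbor distance equals 2r = 0.8660·a.
d = 0.8660 × 5.70 = 4.94 Å.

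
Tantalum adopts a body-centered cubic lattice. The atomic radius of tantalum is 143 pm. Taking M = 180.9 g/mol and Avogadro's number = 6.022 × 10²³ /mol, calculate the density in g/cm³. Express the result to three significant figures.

In a BCC lattice, atoms touch along the body diagonal, so √3·a = 4r, giving a = 330.2 pm = 3.302 × 10^-8 cm.
With Z = 2, ρ = Z·M/(N_A·a³) = 2 × 180.9 / (6.022 × 10²³ × 3.602 × 10^-23) = 16.68 g/cm³.

16.7 g/cm³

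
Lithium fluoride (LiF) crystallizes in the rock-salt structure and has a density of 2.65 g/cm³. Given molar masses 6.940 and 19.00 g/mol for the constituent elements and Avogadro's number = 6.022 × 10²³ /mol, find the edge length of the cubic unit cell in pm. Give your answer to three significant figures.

M(LiF) = 25.94 g/mol; Z = 4 formula units per cell.
a³ = Z·M/(N_A·ρ) = 4 × 25.94 / (6.022 × 10²³ × 2.65) = 6.502 × 10^-23 cm³, so a = 4.021 × 10^-8 cm = 402 pm.

402 pm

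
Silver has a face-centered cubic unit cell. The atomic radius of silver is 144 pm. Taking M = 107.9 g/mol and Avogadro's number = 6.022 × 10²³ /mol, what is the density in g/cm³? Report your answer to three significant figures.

10.6 g/cm³

In an FCC lattice, atoms touch along the face diagonal, so √2·a = 4r, giving a = 407.3 pm = 4.073 × 10^-8 cm.
With Z = 4, ρ = Z·M/(N_A·a³) = 4 × 107.9 / (6.022 × 10²³ × 6.757 × 10^-23) = 10.61 g/cm³.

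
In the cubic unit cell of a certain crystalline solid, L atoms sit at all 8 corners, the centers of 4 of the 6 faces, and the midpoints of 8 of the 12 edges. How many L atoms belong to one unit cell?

Corner atoms are shared by 8 cells (1/8 each), face atoms by 2 (1/2 each), edge atoms by 4 (1/4 each).
Net atoms = 8 × 1/8 + 4 × 1/2 + 8 × 1/4 = 1 + 2 + 2 = 5.

5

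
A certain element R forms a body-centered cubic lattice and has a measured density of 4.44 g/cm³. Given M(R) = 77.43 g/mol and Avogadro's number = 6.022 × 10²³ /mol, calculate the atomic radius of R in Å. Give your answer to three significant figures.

1.68 Å

For a BCC cell (Z = 2), a³ = Z·M/(N_A·ρ) = 2 × 77.43 / (6.022 × 10²³ × 4.440) = 5.792 × 10^-23 cm³, so a = 3.869 × 10^-8 cm = 3.869 Å.
Atoms touch along the body diagonal, so √3·a = 4r, so r = 0.4330 × a = 1.68 Å.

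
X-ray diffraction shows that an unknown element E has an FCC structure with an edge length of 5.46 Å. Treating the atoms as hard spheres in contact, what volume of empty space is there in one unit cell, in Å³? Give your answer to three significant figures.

In an FCC lattice atoms touch along the face diagonal, so √2·a = 4r, so r = 0.3536a = 1.930 Å.
V_cell = a³ = 162.8 Å³; V_atoms = 4 × (4/3)πr³ = 120.5 Å³.
Empty space = 162.8 − 120.5 = 42.2 Å³.

42.2 Å³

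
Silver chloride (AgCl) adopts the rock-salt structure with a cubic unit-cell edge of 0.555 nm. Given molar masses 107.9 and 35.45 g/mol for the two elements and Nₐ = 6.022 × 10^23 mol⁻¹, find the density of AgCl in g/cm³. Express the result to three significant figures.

The rock-salt structure contains Z = 4 formula units per cell; M(AgCl) = 107.9 + 35.45 = 143.35 g/mol.
a³ = (5.550 × 10^-8 cm)³ = 1.710 × 10^-22 cm³.
ρ = 4 × 143.35 / (6.022 × 10²³ × 1.710 × 10^-22) = 5.570 g/cm³.

5.57 g/cm³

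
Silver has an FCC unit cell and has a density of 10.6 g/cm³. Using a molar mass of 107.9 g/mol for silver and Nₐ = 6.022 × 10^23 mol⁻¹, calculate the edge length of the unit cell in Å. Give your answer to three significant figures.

4.07 Å

With Z = 4 atoms per FCC cell, a³ = Z·M/(N_A·ρ) = 4 × 107.9 / (6.022 × 10²³ × 10.60 g/cm³) = 6.761 × 10^-23 cm³.
a = (6.761 × 10^-23)^(1/3) = 4.074 × 10^-8 cm = 4.07 Å.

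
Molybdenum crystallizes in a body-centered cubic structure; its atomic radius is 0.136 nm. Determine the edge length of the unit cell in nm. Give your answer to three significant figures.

0.314 nm

In a BCC lattice, atoms touch along the body diagonal, so √3·a = 4r.
a = 4r/√3 = 4 × 0.136 / 1.7321 = 0.314 nm.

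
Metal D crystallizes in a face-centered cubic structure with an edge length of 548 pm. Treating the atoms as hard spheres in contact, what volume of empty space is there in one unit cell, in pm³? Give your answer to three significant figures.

4.27 × 10^7 pm³

In an FCC lattice atoms touch along the face diagonal, so √2·a = 4r, so r = 0.3536a = 193.7 pm.
V_cell = a³ = 1.646 × 10^8 pm³; V_atoms = 4 × (4/3)πr³ = 1.219 × 10^8 pm³.
Empty space = 1.646 × 10^8 − 1.219 × 10^8 = 4.27 × 10^7 pm³.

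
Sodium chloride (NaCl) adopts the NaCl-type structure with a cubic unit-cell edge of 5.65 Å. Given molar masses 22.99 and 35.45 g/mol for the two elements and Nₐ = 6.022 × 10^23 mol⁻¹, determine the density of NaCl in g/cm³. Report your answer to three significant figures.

The NaCl-type structure contains Z = 4 formula units per cell; M(NaCl) = 22.99 + 35.45 = 58.44 g/mol.
a³ = (5.650 × 10^-8 cm)³ = 1.804 × 10^-22 cm³.
ρ = 4 × 58.44 / (6.022 × 10²³ × 1.804 × 10^-22) = 2.152 g/cm³.

2.15 g/cm³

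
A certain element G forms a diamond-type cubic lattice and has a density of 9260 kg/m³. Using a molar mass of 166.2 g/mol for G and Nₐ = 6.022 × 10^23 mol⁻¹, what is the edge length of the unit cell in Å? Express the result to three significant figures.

6.20 Å

With Z = 8 atoms per diamond cubic cell, a³ = Z·M/(N_A·ρ) = 8 × 166.2 / (6.022 × 10²³ × 9.260 g/cm³) = 2.384 × 10^-22 cm³.
a = (2.384 × 10^-22)^(1/3) = 6.201 × 10^-8 cm = 6.20 Å.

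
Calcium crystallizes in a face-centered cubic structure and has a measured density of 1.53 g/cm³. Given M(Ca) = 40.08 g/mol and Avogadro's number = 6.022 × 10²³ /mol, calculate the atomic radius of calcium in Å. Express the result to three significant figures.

For an FCC cell (Z = 4), a³ = Z·M/(N_A·ρ) = 4 × 40.08 / (6.022 × 10²³ × 1.530) = 1.740 × 10^-22 cm³, so a = 5.583 × 10^-8 cm = 5.583 Å.
Atoms touch along the face diagonal, so √2·a = 4r, so r = 0.3536 × a = 1.97 Å.

1.97 Å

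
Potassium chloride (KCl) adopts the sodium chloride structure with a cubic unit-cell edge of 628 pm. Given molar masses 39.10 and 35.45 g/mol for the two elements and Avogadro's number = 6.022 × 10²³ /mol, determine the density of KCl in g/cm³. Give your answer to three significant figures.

The sodium chloride structure contains Z = 4 formula units per cell; M(KCl) = 39.10 + 35.45 = 74.55 g/mol.
a³ = (6.280 × 10^-8 cm)³ = 2.477 × 10^-22 cm³.
ρ = 4 × 74.55 / (6.022 × 10²³ × 2.477 × 10^-22) = 1.999 g/cm³.

2.00 g/cm³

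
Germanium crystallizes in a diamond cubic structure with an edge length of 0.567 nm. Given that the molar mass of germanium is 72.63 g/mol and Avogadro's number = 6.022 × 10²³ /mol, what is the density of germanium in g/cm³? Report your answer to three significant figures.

5.29 g/cm³

A diamond cubic unit cell contains Z = 8 atoms.
Cell volume: a³ = (0.567 nm)³ = (5.670 × 10^-8 cm)³ = 1.823 × 10^-22 cm³.
ρ = Z·M/(N_A·a³) = 8 × 72.63 / (6.022 × 10²³ × 1.823 × 10^-22) = 5.293 g/cm³.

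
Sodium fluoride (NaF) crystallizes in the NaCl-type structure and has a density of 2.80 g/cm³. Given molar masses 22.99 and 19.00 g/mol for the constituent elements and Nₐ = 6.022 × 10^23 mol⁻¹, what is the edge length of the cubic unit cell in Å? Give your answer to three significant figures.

M(NaF) = 41.99 g/mol; Z = 4 formula units per cell.
a³ = Z·M/(N_A·ρ) = 4 × 41.99 / (6.022 × 10²³ × 2.80) = 9.961 × 10^-23 cm³, so a = 4.636 × 10^-8 cm = 4.64 Å.

4.64 Å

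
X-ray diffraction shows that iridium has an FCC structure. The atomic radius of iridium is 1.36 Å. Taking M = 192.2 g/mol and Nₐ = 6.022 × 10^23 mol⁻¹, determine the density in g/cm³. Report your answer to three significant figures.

22.4 g/cm³

In an FCC lattice, atoms touch along the face diagonal, so √2·a = 4r, giving a = 3.847 Å = 3.847 × 10^-8 cm.
With Z = 4, ρ = Z·M/(N_A·a³) = 4 × 192.2 / (6.022 × 10²³ × 5.692 × 10^-23) = 22.43 g/cm³.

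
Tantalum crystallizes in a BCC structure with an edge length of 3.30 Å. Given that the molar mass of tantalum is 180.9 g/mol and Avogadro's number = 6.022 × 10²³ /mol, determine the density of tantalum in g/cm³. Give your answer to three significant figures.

16.7 g/cm³

A BCC unit cell contains Z = 2 atoms.
Cell volume: a³ = (3.30 Å)³ = (3.300 × 10^-8 cm)³ = 3.594 × 10^-23 cm³.
ρ = Z·M/(N_A·a³) = 2 × 180.9 / (6.022 × 10²³ × 3.594 × 10^-23) = 16.72 g/cm³.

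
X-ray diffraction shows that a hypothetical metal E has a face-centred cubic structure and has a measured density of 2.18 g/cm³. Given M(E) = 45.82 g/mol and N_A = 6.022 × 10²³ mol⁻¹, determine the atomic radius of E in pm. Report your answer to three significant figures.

183 pm

For an FCC cell (Z = 4), a³ = Z·M/(N_A·ρ) = 4 × 45.82 / (6.022 × 10²³ × 2.180) = 1.396 × 10^-22 cm³, so a = 5.188 × 10^-8 cm = 518.8 pm.
Atoms touch along the face diagonal, so √2·a = 4r, so r = 0.3536 × a = 183 pm.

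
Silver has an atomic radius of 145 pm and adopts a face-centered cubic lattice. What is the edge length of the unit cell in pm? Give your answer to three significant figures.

In an FCC lattice, atoms touch along the face diagonal, so √2·a = 4r.
a = 4r/√2 = 4 × 145 / 1.4142 = 410 pm.

410 pm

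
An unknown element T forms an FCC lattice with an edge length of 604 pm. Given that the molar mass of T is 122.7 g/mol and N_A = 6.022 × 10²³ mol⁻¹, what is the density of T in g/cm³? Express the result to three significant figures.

3.70 g/cm³

An FCC unit cell contains Z = 4 atoms.
Cell volume: a³ = (604 pm)³ = (6.040 × 10^-8 cm)³ = 2.203 × 10^-22 cm³.
ρ = Z·M/(N_A·a³) = 4 × 122.7 / (6.022 × 10²³ × 2.203 × 10^-22) = 3.699 g/cm³.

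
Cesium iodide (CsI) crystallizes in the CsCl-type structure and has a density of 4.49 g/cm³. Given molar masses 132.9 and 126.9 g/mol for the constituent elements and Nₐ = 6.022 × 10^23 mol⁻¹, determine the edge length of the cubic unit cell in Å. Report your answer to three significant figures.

4.58 Å

M(CsI) = 259.8 g/mol; Z = 1 formula unit per cell.
a³ = Z·M/(N_A·ρ) = 1 × 259.8 / (6.022 × 10²³ × 4.49) = 9.608 × 10^-23 cm³, so a = 4.580 × 10^-8 cm = 4.58 Å.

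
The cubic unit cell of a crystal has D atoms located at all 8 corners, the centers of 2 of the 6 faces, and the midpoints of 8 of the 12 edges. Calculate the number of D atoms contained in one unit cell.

4

Corner atoms are shared by 8 cells (1/8 each), face atoms by 2 (1/2 each), edge atoms by 4 (1/4 each).
Net atoms = 8 × 1/8 + 2 × 1/2 + 8 × 1/4 = 1 + 1 + 2 = 4.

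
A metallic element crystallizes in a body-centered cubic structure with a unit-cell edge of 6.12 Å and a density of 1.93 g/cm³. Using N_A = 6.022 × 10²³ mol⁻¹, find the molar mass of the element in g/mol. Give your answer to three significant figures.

A BCC cell has Z = 2 atoms; a = 6.120 × 10^-8 cm.
M = ρ·N_A·a³/Z = 1.93 × 6.022 × 10²³ × 2.292 × 10^-22 / 2 = 133 g/mol.

133 g/mol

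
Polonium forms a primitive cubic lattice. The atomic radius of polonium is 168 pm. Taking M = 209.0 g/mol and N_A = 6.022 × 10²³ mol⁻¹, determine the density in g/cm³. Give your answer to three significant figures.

In a simple cubic lattice, atoms touch along the cell edge, so a = 2r, giving a = 336.0 pm = 3.360 × 10^-8 cm.
With Z = 1, ρ = Z·M/(N_A·a³) = 1 × 209.0 / (6.022 × 10²³ × 3.793 × 10^-23) = 9.149 g/cm³.

9.15 g/cm³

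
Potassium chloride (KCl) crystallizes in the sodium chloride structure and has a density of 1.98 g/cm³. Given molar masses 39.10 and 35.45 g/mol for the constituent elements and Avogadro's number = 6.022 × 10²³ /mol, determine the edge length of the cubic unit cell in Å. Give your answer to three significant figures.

M(KCl) = 74.55 g/mol; Z = 4 formula units per cell.
a³ = Z·M/(N_A·ρ) = 4 × 74.55 / (6.022 × 10²³ × 1.98) = 2.501 × 10^-22 cm³, so a = 6.300 × 10^-8 cm = 6.30 Å.

6.30 Å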